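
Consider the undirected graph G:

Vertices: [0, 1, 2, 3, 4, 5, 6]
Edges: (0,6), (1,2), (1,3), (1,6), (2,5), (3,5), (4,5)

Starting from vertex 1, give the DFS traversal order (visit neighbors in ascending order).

DFS from vertex 1 (neighbors processed in ascending order):
Visit order: 1, 2, 5, 3, 4, 6, 0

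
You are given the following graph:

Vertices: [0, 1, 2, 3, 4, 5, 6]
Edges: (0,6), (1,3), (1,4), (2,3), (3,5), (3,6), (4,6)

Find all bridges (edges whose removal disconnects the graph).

A bridge is an edge whose removal increases the number of connected components.
Bridges found: (0,6), (2,3), (3,5)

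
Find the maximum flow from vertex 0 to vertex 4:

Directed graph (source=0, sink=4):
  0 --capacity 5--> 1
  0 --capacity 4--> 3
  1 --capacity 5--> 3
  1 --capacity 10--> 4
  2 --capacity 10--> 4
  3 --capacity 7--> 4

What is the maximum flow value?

Computing max flow:
  Flow on (0->1): 5/5
  Flow on (0->3): 4/4
  Flow on (1->4): 5/10
  Flow on (3->4): 4/7
Maximum flow = 9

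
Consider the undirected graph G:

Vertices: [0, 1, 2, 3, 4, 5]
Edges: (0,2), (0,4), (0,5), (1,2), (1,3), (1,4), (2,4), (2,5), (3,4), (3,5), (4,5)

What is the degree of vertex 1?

Vertex 1 has neighbors [2, 3, 4], so deg(1) = 3.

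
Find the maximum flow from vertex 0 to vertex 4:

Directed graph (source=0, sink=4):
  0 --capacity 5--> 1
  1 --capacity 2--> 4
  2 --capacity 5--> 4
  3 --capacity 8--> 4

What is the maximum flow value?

Computing max flow:
  Flow on (0->1): 2/5
  Flow on (1->4): 2/2
Maximum flow = 2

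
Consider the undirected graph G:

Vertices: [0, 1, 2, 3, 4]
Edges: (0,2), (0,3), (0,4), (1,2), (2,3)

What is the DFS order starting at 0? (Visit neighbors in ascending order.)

DFS from vertex 0 (neighbors processed in ascending order):
Visit order: 0, 2, 1, 3, 4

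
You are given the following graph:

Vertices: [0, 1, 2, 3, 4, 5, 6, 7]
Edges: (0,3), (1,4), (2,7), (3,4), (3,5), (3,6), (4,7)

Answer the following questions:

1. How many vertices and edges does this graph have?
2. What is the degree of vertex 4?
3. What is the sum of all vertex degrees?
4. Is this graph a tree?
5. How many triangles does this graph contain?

Count: 8 vertices, 7 edges.
Vertex 4 has neighbors [1, 3, 7], degree = 3.
Handshaking lemma: 2 * 7 = 14.
A graph is a tree iff it is connected and has exactly n-1 edges. This graph is connected (all 8 vertices in one component) and has 8-1 = 7 edges. It is a tree.
Number of triangles = 0.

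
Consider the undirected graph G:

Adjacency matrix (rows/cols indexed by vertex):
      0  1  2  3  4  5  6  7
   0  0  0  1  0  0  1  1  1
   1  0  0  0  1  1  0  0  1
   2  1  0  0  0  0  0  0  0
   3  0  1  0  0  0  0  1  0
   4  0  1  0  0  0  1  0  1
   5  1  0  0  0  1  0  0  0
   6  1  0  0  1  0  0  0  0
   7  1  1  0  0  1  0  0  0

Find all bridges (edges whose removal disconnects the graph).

A bridge is an edge whose removal increases the number of connected components.
Bridges found: (0,2)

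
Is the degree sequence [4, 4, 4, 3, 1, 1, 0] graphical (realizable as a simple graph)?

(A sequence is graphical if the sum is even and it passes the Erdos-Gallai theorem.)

Sum of degrees = 17. Sum is odd, so the sequence is NOT graphical.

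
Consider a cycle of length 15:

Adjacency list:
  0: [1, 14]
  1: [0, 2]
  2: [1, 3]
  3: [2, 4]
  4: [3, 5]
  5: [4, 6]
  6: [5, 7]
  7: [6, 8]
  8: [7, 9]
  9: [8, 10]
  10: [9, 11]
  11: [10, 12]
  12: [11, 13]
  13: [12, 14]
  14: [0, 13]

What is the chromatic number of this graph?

This is an odd cycle (C_15). Odd cycles are not bipartite (any 2-coloring forces two adjacent vertices to match), and 3 colors suffice.
Chromatic number = 3.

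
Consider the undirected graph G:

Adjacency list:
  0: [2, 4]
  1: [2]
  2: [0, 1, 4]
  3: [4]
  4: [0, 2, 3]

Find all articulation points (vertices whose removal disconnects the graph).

An articulation point is a vertex whose removal disconnects the graph.
Articulation points: [2, 4]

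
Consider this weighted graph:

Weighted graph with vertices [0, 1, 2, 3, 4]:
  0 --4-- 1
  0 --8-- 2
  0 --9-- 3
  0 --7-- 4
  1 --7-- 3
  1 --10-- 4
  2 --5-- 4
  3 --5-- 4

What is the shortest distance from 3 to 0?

Using Dijkstra's algorithm from vertex 3:
Shortest path: 3 -> 0
Total weight: 9 = 9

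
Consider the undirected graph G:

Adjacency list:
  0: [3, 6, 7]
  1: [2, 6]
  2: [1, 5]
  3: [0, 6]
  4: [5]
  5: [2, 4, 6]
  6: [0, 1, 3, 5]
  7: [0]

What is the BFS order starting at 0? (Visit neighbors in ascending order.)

BFS from vertex 0 (neighbors processed in ascending order):
Visit order: 0, 3, 6, 7, 1, 5, 2, 4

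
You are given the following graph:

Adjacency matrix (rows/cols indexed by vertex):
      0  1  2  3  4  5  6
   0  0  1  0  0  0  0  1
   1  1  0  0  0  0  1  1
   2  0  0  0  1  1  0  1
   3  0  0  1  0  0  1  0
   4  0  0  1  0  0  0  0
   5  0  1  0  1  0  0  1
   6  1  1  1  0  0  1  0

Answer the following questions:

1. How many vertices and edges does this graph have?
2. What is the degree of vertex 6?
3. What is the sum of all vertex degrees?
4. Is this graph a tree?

Count: 7 vertices, 9 edges.
Vertex 6 has neighbors [0, 1, 2, 5], degree = 4.
Handshaking lemma: 2 * 9 = 18.
A tree on 7 vertices has 6 edges. This graph has 9 edges (3 extra). Not a tree.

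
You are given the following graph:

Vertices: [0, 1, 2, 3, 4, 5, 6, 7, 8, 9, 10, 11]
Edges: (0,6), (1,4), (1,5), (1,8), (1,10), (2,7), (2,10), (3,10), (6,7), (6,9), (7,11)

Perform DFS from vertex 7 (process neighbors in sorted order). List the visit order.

DFS from vertex 7 (neighbors processed in ascending order):
Visit order: 7, 2, 10, 1, 4, 5, 8, 3, 6, 0, 9, 11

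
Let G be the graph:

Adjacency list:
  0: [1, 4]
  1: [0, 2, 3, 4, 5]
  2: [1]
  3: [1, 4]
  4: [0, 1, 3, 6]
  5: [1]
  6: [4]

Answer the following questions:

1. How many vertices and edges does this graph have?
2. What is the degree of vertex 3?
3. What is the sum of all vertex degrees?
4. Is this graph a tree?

Count: 7 vertices, 8 edges.
Vertex 3 has neighbors [1, 4], degree = 2.
Handshaking lemma: 2 * 8 = 16.
A tree on 7 vertices has 6 edges. This graph has 8 edges (2 extra). Not a tree.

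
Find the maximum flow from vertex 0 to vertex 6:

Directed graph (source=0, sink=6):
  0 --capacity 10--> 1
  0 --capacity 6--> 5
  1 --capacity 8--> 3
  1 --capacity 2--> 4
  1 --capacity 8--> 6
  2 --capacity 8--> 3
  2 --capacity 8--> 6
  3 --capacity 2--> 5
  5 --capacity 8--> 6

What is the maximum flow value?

Computing max flow:
  Flow on (0->1): 10/10
  Flow on (0->5): 6/6
  Flow on (1->3): 2/8
  Flow on (1->6): 8/8
  Flow on (3->5): 2/2
  Flow on (5->6): 8/8
Maximum flow = 16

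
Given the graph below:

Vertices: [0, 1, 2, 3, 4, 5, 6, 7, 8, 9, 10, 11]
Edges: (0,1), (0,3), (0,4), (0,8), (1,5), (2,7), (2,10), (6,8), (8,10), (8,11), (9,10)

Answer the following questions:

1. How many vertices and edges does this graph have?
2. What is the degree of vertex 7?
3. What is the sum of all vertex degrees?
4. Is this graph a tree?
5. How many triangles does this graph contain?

Count: 12 vertices, 11 edges.
Vertex 7 has neighbors [2], degree = 1.
Handshaking lemma: 2 * 11 = 22.
A graph is a tree iff it is connected and has exactly n-1 edges. This graph is connected (all 12 vertices in one component) and has 12-1 = 11 edges. It is a tree.
Number of triangles = 0.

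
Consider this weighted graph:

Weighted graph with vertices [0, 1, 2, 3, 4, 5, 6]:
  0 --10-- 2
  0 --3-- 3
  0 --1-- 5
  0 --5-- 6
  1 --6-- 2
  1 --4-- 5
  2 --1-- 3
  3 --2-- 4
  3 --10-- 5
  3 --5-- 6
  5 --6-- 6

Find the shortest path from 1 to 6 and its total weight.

Using Dijkstra's algorithm from vertex 1:
Shortest path: 1 -> 5 -> 6
Total weight: 4 + 6 = 10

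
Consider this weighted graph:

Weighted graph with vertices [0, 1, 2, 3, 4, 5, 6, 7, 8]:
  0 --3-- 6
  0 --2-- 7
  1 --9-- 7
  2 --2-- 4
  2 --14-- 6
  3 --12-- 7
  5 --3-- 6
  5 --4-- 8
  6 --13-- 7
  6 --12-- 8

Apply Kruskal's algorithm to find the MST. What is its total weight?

Applying Kruskal's algorithm (sort edges by weight, add if no cycle):
  Add (0,7) w=2
  Add (2,4) w=2
  Add (0,6) w=3
  Add (5,6) w=3
  Add (5,8) w=4
  Add (1,7) w=9
  Add (3,7) w=12
  Skip (6,8) w=12 (creates cycle)
  Skip (6,7) w=13 (creates cycle)
  Add (2,6) w=14
MST weight = 49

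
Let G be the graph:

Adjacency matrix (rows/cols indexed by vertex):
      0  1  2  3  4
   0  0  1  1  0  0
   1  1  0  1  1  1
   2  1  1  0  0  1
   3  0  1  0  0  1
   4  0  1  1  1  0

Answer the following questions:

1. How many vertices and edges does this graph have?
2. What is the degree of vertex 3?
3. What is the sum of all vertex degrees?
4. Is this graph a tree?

Count: 5 vertices, 7 edges.
Vertex 3 has neighbors [1, 4], degree = 2.
Handshaking lemma: 2 * 7 = 14.
A tree on 5 vertices has 4 edges. This graph has 7 edges (3 extra). Not a tree.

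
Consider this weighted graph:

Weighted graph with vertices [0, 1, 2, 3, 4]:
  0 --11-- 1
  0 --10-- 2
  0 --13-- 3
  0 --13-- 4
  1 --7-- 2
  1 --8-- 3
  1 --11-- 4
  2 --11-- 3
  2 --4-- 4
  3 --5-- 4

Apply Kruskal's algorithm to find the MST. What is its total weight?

Applying Kruskal's algorithm (sort edges by weight, add if no cycle):
  Add (2,4) w=4
  Add (3,4) w=5
  Add (1,2) w=7
  Skip (1,3) w=8 (creates cycle)
  Add (0,2) w=10
  Skip (0,1) w=11 (creates cycle)
  Skip (1,4) w=11 (creates cycle)
  Skip (2,3) w=11 (creates cycle)
  Skip (0,3) w=13 (creates cycle)
  Skip (0,4) w=13 (creates cycle)
MST weight = 26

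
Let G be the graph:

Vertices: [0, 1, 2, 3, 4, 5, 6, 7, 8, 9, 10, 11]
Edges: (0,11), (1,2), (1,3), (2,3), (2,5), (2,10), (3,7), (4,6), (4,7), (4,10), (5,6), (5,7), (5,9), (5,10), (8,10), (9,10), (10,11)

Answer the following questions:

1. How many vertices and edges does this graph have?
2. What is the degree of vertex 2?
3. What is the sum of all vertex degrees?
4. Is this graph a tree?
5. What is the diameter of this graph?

Count: 12 vertices, 17 edges.
Vertex 2 has neighbors [1, 3, 5, 10], degree = 4.
Handshaking lemma: 2 * 17 = 34.
A tree on 12 vertices has 11 edges. This graph has 17 edges (6 extra). Not a tree.
Diameter (longest shortest path) = 4.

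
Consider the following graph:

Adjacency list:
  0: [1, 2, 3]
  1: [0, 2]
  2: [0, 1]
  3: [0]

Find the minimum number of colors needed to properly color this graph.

The graph has a maximum clique of size 3 (lower bound on chromatic number).
A valid 3-coloring: {0: 0, 1: 1, 2: 2, 3: 1}.
Chromatic number = 3.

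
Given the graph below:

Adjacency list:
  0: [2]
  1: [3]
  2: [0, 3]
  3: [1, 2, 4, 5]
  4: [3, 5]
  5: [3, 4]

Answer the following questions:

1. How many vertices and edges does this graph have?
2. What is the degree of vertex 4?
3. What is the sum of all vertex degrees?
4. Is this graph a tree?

Count: 6 vertices, 6 edges.
Vertex 4 has neighbors [3, 5], degree = 2.
Handshaking lemma: 2 * 6 = 12.
A tree on 6 vertices has 5 edges. This graph has 6 edges (1 extra). Not a tree.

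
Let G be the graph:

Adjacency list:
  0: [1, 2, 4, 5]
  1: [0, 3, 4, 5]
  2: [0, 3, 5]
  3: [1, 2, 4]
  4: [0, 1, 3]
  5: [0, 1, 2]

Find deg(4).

Vertex 4 has neighbors [0, 1, 3], so deg(4) = 3.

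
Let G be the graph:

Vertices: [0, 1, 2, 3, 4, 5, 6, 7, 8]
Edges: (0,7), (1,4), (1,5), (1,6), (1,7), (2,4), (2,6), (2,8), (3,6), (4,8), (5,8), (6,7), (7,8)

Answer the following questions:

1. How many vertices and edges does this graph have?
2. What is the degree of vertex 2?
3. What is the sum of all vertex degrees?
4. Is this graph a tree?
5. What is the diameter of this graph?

Count: 9 vertices, 13 edges.
Vertex 2 has neighbors [4, 6, 8], degree = 3.
Handshaking lemma: 2 * 13 = 26.
A tree on 9 vertices has 8 edges. This graph has 13 edges (5 extra). Not a tree.
Diameter (longest shortest path) = 3.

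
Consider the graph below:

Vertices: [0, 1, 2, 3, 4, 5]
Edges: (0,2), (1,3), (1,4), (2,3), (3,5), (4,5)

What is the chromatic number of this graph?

The graph has a maximum clique of size 2 (lower bound on chromatic number).
A valid 2-coloring: {0: 0, 1: 1, 2: 1, 3: 0, 4: 0, 5: 1}.
Chromatic number = 2.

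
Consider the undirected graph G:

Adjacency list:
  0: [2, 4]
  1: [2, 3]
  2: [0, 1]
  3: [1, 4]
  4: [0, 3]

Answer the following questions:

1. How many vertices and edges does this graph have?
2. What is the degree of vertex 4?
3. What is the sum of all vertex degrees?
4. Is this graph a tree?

Count: 5 vertices, 5 edges.
Vertex 4 has neighbors [0, 3], degree = 2.
Handshaking lemma: 2 * 5 = 10.
A tree on 5 vertices has 4 edges. This graph has 5 edges (1 extra). Not a tree.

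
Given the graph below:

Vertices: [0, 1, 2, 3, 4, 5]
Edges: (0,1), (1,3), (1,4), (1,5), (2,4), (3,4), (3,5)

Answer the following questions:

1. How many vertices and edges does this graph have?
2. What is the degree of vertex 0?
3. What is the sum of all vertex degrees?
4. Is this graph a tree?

Count: 6 vertices, 7 edges.
Vertex 0 has neighbors [1], degree = 1.
Handshaking lemma: 2 * 7 = 14.
A tree on 6 vertices has 5 edges. This graph has 7 edges (2 extra). Not a tree.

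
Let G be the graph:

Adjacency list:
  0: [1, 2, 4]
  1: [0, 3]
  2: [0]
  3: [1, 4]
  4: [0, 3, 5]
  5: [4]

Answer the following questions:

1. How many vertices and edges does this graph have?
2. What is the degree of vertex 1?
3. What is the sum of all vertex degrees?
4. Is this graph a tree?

Count: 6 vertices, 6 edges.
Vertex 1 has neighbors [0, 3], degree = 2.
Handshaking lemma: 2 * 6 = 12.
A tree on 6 vertices has 5 edges. This graph has 6 edges (1 extra). Not a tree.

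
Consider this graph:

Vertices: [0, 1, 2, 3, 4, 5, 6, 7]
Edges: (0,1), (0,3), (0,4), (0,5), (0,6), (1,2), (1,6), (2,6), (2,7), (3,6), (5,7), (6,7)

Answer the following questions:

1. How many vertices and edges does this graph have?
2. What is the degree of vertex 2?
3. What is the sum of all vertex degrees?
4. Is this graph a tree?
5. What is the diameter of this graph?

Count: 8 vertices, 12 edges.
Vertex 2 has neighbors [1, 6, 7], degree = 3.
Handshaking lemma: 2 * 12 = 24.
A tree on 8 vertices has 7 edges. This graph has 12 edges (5 extra). Not a tree.
Diameter (longest shortest path) = 3.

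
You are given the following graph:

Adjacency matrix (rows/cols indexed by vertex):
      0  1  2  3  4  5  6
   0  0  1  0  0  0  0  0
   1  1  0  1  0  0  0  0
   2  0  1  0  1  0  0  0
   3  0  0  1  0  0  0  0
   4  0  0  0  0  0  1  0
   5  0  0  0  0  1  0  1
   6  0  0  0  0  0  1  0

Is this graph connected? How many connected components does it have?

Checking connectivity: the graph has 2 connected component(s).
Components: [[0, 1, 2, 3], [4, 5, 6]]. The graph is NOT connected.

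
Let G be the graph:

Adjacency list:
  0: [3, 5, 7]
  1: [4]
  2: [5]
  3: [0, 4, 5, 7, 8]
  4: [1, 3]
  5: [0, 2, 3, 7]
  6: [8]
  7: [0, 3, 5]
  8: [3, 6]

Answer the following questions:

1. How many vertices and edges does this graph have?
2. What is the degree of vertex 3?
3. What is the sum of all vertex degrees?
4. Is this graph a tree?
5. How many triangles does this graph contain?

Count: 9 vertices, 11 edges.
Vertex 3 has neighbors [0, 4, 5, 7, 8], degree = 5.
Handshaking lemma: 2 * 11 = 22.
A tree on 9 vertices has 8 edges. This graph has 11 edges (3 extra). Not a tree.
Number of triangles = 4.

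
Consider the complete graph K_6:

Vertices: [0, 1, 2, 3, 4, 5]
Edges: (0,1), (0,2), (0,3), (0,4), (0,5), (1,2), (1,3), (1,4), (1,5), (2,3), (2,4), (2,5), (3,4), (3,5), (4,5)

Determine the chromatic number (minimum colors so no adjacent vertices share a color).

In K_6, every vertex is adjacent to every other vertex.
Each vertex needs a unique color.
Chromatic number = 6.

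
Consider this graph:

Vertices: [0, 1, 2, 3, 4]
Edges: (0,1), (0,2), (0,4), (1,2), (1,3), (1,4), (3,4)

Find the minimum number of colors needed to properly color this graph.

The graph has a maximum clique of size 3 (lower bound on chromatic number).
A valid 3-coloring: {0: 1, 1: 0, 2: 2, 3: 1, 4: 2}.
Chromatic number = 3.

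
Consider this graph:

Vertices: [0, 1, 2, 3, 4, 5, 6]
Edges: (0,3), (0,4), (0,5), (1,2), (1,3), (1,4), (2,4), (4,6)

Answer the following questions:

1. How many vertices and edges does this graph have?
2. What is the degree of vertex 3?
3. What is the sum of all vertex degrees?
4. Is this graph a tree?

Count: 7 vertices, 8 edges.
Vertex 3 has neighbors [0, 1], degree = 2.
Handshaking lemma: 2 * 8 = 16.
A tree on 7 vertices has 6 edges. This graph has 8 edges (2 extra). Not a tree.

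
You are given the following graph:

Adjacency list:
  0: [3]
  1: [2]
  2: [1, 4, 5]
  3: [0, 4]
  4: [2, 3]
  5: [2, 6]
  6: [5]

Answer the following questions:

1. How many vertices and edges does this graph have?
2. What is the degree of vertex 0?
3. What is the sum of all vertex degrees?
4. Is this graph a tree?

Count: 7 vertices, 6 edges.
Vertex 0 has neighbors [3], degree = 1.
Handshaking lemma: 2 * 6 = 12.
A graph is a tree iff it is connected and has exactly n-1 edges. This graph is connected (all 7 vertices in one component) and has 7-1 = 6 edges. It is a tree.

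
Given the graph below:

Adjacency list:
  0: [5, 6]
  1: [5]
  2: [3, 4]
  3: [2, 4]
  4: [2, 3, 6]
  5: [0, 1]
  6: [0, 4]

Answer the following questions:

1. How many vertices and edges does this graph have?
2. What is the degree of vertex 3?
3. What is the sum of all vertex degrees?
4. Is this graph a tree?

Count: 7 vertices, 7 edges.
Vertex 3 has neighbors [2, 4], degree = 2.
Handshaking lemma: 2 * 7 = 14.
A tree on 7 vertices has 6 edges. This graph has 7 edges (1 extra). Not a tree.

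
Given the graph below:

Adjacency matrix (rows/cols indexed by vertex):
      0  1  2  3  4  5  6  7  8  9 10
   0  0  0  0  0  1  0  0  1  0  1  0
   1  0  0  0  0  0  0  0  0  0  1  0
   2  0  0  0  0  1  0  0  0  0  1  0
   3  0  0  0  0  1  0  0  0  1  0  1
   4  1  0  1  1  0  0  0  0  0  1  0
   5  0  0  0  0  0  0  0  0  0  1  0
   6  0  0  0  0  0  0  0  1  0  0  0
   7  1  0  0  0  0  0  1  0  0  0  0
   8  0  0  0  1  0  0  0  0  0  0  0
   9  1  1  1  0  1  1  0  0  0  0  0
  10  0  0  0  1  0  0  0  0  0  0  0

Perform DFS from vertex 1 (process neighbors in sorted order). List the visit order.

DFS from vertex 1 (neighbors processed in ascending order):
Visit order: 1, 9, 0, 4, 2, 3, 8, 10, 7, 6, 5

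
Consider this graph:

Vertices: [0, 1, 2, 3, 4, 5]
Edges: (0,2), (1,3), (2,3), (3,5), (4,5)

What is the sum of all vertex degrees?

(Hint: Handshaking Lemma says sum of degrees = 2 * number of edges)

Count edges: 5 edges.
By Handshaking Lemma: sum of degrees = 2 * 5 = 10.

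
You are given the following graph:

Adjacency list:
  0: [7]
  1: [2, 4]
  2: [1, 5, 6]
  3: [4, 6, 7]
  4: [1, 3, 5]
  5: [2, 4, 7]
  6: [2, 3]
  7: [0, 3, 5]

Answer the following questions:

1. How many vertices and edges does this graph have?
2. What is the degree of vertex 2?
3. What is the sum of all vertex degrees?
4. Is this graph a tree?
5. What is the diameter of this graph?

Count: 8 vertices, 10 edges.
Vertex 2 has neighbors [1, 5, 6], degree = 3.
Handshaking lemma: 2 * 10 = 20.
A tree on 8 vertices has 7 edges. This graph has 10 edges (3 extra). Not a tree.
Diameter (longest shortest path) = 4.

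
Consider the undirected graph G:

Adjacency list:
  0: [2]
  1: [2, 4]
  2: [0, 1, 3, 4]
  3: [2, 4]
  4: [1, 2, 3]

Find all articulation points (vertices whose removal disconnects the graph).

An articulation point is a vertex whose removal disconnects the graph.
Articulation points: [2]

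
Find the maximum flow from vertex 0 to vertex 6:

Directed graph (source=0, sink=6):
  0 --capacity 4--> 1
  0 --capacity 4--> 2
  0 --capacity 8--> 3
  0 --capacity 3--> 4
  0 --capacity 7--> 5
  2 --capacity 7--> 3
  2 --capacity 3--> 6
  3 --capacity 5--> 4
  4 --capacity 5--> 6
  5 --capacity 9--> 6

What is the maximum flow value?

Computing max flow:
  Flow on (0->2): 3/4
  Flow on (0->3): 5/8
  Flow on (0->5): 7/7
  Flow on (2->6): 3/3
  Flow on (3->4): 5/5
  Flow on (4->6): 5/5
  Flow on (5->6): 7/9
Maximum flow = 15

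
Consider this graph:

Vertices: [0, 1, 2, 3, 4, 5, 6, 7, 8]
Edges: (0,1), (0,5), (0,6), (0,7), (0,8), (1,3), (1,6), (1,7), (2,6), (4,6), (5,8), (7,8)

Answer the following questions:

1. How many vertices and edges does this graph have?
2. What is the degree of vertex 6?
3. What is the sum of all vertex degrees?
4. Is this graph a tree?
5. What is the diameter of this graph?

Count: 9 vertices, 12 edges.
Vertex 6 has neighbors [0, 1, 2, 4], degree = 4.
Handshaking lemma: 2 * 12 = 24.
A tree on 9 vertices has 8 edges. This graph has 12 edges (4 extra). Not a tree.
Diameter (longest shortest path) = 3.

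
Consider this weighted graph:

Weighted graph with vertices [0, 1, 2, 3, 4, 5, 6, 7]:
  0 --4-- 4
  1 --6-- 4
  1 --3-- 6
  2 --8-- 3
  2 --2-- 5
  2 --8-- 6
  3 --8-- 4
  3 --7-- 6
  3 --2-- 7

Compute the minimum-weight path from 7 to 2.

Using Dijkstra's algorithm from vertex 7:
Shortest path: 7 -> 3 -> 2
Total weight: 2 + 8 = 10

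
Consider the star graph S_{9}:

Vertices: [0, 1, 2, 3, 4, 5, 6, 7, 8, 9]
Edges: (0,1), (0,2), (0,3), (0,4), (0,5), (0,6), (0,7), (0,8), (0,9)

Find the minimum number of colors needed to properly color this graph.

S_{9} has one hub adjacent to 9 leaves; leaves are pairwise non-adjacent.
Color the hub 0 and every leaf 1.
Chromatic number = 2.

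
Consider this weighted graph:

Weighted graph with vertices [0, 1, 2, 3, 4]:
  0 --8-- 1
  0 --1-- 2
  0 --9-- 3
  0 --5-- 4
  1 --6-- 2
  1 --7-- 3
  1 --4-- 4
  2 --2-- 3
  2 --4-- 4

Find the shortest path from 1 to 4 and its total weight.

Using Dijkstra's algorithm from vertex 1:
Shortest path: 1 -> 4
Total weight: 4 = 4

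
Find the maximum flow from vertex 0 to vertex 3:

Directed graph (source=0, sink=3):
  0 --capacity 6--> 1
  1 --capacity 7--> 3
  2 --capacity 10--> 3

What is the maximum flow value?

Computing max flow:
  Flow on (0->1): 6/6
  Flow on (1->3): 6/7
Maximum flow = 6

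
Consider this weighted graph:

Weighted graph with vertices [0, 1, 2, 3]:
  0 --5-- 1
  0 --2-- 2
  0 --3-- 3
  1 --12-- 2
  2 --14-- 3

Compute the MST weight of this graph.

Applying Kruskal's algorithm (sort edges by weight, add if no cycle):
  Add (0,2) w=2
  Add (0,3) w=3
  Add (0,1) w=5
  Skip (1,2) w=12 (creates cycle)
  Skip (2,3) w=14 (creates cycle)
MST weight = 10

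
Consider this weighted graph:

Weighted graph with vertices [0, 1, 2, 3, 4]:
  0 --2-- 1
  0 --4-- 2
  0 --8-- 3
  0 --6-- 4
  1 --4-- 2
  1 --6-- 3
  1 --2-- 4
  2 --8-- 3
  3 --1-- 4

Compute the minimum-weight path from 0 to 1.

Using Dijkstra's algorithm from vertex 0:
Shortest path: 0 -> 1
Total weight: 2 = 2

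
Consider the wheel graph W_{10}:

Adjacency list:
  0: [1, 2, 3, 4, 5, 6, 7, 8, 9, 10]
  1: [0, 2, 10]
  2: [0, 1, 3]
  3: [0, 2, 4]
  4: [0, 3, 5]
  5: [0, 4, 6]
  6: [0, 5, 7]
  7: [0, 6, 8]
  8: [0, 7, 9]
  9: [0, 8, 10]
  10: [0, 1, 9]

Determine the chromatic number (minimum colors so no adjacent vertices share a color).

W_{10} = C_{10} plus a hub adjacent to every cycle vertex.
The outer cycle needs 2 colors (even cycle); the hub is adjacent to all of them so needs a fresh color.
Chromatic number = 2 + 1 = 3.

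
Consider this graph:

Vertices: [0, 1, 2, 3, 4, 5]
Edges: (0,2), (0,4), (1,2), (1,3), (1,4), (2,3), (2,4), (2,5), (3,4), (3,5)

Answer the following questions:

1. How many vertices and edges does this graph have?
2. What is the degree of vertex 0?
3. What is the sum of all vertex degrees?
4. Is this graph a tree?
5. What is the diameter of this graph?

Count: 6 vertices, 10 edges.
Vertex 0 has neighbors [2, 4], degree = 2.
Handshaking lemma: 2 * 10 = 20.
A tree on 6 vertices has 5 edges. This graph has 10 edges (5 extra). Not a tree.
Diameter (longest shortest path) = 2.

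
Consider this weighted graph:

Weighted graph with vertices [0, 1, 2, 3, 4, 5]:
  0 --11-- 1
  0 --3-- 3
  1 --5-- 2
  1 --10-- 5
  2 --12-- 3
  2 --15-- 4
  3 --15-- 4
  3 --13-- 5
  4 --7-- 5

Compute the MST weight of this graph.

Applying Kruskal's algorithm (sort edges by weight, add if no cycle):
  Add (0,3) w=3
  Add (1,2) w=5
  Add (4,5) w=7
  Add (1,5) w=10
  Add (0,1) w=11
  Skip (2,3) w=12 (creates cycle)
  Skip (3,5) w=13 (creates cycle)
  Skip (2,4) w=15 (creates cycle)
  Skip (3,4) w=15 (creates cycle)
MST weight = 36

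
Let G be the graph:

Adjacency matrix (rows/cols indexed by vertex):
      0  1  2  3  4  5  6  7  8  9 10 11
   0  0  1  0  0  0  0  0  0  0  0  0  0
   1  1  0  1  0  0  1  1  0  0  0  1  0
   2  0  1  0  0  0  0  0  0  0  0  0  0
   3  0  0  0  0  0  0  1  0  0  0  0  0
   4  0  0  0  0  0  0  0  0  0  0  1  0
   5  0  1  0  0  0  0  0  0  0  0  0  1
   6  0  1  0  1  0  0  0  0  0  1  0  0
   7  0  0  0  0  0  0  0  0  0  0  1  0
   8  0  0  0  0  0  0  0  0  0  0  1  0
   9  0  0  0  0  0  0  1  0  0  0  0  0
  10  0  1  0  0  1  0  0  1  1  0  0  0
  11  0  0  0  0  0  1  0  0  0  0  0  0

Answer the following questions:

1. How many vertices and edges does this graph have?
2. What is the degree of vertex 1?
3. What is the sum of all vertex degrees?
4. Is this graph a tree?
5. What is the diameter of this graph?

Count: 12 vertices, 11 edges.
Vertex 1 has neighbors [0, 2, 5, 6, 10], degree = 5.
Handshaking lemma: 2 * 11 = 22.
A graph is a tree iff it is connected and has exactly n-1 edges. This graph is connected (all 12 vertices in one component) and has 12-1 = 11 edges. It is a tree.
Diameter (longest shortest path) = 4.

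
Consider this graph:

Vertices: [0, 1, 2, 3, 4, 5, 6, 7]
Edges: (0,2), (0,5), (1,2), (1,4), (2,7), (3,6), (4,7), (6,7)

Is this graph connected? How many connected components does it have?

Checking connectivity: the graph has 1 connected component(s).
All vertices are reachable from each other. The graph IS connected.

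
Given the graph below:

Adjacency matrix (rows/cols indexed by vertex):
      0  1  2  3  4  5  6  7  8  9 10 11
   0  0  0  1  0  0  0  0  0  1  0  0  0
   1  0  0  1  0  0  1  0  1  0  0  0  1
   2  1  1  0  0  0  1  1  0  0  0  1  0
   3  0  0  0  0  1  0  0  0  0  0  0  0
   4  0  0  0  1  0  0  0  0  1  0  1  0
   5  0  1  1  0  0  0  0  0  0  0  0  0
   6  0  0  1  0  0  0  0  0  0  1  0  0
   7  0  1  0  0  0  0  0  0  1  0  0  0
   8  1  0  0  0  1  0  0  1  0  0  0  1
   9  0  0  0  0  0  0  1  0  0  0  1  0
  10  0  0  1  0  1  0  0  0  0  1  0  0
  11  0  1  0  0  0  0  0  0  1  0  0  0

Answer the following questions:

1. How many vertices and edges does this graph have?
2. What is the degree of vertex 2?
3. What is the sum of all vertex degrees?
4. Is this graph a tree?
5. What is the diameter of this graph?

Count: 12 vertices, 16 edges.
Vertex 2 has neighbors [0, 1, 5, 6, 10], degree = 5.
Handshaking lemma: 2 * 16 = 32.
A tree on 12 vertices has 11 edges. This graph has 16 edges (5 extra). Not a tree.
Diameter (longest shortest path) = 4.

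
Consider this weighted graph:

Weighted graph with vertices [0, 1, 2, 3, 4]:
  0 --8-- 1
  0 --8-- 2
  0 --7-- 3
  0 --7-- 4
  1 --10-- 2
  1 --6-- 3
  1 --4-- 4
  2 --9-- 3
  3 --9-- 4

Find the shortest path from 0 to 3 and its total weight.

Using Dijkstra's algorithm from vertex 0:
Shortest path: 0 -> 3
Total weight: 7 = 7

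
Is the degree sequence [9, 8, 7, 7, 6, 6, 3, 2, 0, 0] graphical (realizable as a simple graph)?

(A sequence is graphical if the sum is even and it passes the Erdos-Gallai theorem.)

Sum of degrees = 48. Sum is even but fails Erdos-Gallai. The sequence is NOT graphical.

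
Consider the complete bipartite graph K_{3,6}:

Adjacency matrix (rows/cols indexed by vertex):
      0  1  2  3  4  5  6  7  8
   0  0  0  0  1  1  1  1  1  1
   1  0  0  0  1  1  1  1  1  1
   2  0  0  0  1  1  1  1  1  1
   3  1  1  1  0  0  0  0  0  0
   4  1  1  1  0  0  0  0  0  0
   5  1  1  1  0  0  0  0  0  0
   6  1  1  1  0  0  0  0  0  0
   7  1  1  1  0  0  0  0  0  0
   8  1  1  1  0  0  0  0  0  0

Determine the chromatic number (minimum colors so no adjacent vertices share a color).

K_{3,6} is bipartite: vertices split into two independent sets of size 3 and 6.
Color one set 0, the other 1. No adjacent vertices share a color.
Chromatic number = 2.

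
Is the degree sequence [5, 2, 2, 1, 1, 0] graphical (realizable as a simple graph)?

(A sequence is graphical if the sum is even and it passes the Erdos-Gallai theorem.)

Sum of degrees = 11. Sum is odd, so the sequence is NOT graphical.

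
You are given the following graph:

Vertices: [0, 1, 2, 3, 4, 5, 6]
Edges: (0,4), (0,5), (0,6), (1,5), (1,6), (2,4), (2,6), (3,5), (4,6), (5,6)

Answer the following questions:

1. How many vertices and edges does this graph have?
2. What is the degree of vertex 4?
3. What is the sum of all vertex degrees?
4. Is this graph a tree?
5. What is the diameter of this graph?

Count: 7 vertices, 10 edges.
Vertex 4 has neighbors [0, 2, 6], degree = 3.
Handshaking lemma: 2 * 10 = 20.
A tree on 7 vertices has 6 edges. This graph has 10 edges (4 extra). Not a tree.
Diameter (longest shortest path) = 3.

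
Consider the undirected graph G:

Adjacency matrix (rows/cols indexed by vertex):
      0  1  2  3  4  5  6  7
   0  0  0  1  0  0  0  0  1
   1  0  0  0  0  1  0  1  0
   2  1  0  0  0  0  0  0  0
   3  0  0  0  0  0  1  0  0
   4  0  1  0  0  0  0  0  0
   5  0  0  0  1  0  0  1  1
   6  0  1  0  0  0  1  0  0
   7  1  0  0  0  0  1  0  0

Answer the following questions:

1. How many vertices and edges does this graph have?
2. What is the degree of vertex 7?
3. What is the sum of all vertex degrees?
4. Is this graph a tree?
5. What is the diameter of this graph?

Count: 8 vertices, 7 edges.
Vertex 7 has neighbors [0, 5], degree = 2.
Handshaking lemma: 2 * 7 = 14.
A graph is a tree iff it is connected and has exactly n-1 edges. This graph is connected (all 8 vertices in one component) and has 8-1 = 7 edges. It is a tree.
Diameter (longest shortest path) = 6.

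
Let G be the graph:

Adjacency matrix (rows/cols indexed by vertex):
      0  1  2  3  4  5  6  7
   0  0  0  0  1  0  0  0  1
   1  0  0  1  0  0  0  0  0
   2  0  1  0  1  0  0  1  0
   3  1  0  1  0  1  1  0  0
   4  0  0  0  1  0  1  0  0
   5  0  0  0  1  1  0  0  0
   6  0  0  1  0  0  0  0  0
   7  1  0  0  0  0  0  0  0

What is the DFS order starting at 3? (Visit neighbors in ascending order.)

DFS from vertex 3 (neighbors processed in ascending order):
Visit order: 3, 0, 7, 2, 1, 6, 4, 5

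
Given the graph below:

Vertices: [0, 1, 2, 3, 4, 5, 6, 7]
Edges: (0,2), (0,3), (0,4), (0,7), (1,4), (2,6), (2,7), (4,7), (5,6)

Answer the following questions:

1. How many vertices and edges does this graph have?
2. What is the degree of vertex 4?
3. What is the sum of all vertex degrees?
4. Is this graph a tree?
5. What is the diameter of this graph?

Count: 8 vertices, 9 edges.
Vertex 4 has neighbors [0, 1, 7], degree = 3.
Handshaking lemma: 2 * 9 = 18.
A tree on 8 vertices has 7 edges. This graph has 9 edges (2 extra). Not a tree.
Diameter (longest shortest path) = 5.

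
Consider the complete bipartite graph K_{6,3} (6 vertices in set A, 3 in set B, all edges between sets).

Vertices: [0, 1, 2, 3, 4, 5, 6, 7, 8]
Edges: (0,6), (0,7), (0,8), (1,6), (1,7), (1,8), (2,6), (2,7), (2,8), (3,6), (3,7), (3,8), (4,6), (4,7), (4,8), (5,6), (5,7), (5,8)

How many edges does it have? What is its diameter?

K_{6,3} has 6 * 3 = 18 edges.
Any vertex reaches any opposite-side vertex in 1 step; same-side vertices reach in 2 steps via any opposite-side vertex.
Diameter = 2.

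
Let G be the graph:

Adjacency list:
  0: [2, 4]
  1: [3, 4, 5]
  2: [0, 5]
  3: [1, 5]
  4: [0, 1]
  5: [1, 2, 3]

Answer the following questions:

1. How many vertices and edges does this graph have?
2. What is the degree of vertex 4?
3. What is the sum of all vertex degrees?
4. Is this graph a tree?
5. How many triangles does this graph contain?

Count: 6 vertices, 7 edges.
Vertex 4 has neighbors [0, 1], degree = 2.
Handshaking lemma: 2 * 7 = 14.
A tree on 6 vertices has 5 edges. This graph has 7 edges (2 extra). Not a tree.
Number of triangles = 1.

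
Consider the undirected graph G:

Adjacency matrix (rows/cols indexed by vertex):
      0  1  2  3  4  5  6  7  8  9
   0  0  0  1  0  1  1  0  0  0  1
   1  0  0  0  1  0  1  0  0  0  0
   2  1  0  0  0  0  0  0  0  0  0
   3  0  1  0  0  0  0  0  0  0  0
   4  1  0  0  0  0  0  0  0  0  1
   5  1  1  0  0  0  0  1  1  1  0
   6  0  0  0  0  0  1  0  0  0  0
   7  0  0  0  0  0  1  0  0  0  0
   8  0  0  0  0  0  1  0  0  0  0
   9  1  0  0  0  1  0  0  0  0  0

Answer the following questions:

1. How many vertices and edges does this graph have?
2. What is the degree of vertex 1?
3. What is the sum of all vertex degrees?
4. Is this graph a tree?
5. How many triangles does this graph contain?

Count: 10 vertices, 10 edges.
Vertex 1 has neighbors [3, 5], degree = 2.
Handshaking lemma: 2 * 10 = 20.
A tree on 10 vertices has 9 edges. This graph has 10 edges (1 extra). Not a tree.
Number of triangles = 1.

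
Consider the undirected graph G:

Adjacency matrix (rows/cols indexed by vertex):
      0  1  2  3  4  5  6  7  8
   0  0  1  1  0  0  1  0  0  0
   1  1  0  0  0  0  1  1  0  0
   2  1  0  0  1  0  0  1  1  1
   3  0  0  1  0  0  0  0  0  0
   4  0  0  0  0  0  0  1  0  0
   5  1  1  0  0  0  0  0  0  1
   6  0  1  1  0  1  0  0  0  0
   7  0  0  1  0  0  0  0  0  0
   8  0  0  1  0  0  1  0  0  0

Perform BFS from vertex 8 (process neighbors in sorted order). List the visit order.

BFS from vertex 8 (neighbors processed in ascending order):
Visit order: 8, 2, 5, 0, 3, 6, 7, 1, 4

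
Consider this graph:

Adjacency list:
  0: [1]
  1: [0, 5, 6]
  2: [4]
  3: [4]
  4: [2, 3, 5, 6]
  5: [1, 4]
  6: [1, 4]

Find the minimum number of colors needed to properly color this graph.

The graph has a maximum clique of size 2 (lower bound on chromatic number).
A valid 2-coloring: {0: 1, 1: 0, 2: 1, 3: 1, 4: 0, 5: 1, 6: 1}.
Chromatic number = 2.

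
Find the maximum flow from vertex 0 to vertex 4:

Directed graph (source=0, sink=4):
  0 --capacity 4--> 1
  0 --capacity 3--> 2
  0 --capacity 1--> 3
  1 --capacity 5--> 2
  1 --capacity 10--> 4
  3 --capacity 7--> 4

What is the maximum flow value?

Computing max flow:
  Flow on (0->1): 4/4
  Flow on (0->3): 1/1
  Flow on (1->4): 4/10
  Flow on (3->4): 1/7
Maximum flow = 5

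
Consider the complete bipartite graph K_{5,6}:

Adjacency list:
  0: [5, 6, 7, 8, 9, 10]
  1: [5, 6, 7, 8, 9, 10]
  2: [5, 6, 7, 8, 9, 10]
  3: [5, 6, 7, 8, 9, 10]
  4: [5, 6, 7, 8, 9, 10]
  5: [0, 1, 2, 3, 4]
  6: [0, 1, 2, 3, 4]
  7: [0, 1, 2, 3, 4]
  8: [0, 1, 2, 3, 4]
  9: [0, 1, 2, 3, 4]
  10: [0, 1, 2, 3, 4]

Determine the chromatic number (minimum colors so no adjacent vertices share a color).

K_{5,6} is bipartite: vertices split into two independent sets of size 5 and 6.
Color one set 0, the other 1. No adjacent vertices share a color.
Chromatic number = 2.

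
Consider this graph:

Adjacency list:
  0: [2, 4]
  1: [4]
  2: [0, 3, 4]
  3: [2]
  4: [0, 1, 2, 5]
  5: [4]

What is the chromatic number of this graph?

The graph has a maximum clique of size 3 (lower bound on chromatic number).
A valid 3-coloring: {0: 2, 1: 1, 2: 1, 3: 0, 4: 0, 5: 1}.
Chromatic number = 3.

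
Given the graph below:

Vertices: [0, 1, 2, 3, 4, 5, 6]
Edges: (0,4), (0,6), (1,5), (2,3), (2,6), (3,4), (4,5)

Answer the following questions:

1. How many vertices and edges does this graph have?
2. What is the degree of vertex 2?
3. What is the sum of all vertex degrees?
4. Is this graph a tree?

Count: 7 vertices, 7 edges.
Vertex 2 has neighbors [3, 6], degree = 2.
Handshaking lemma: 2 * 7 = 14.
A tree on 7 vertices has 6 edges. This graph has 7 edges (1 extra). Not a tree.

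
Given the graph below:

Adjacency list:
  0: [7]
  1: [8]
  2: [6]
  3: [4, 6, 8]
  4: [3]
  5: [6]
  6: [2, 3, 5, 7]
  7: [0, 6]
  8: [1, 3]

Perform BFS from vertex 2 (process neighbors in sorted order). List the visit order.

BFS from vertex 2 (neighbors processed in ascending order):
Visit order: 2, 6, 3, 5, 7, 4, 8, 0, 1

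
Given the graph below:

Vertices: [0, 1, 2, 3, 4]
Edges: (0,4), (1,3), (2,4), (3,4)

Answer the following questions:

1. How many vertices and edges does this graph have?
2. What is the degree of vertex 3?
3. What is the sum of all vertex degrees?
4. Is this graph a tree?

Count: 5 vertices, 4 edges.
Vertex 3 has neighbors [1, 4], degree = 2.
Handshaking lemma: 2 * 4 = 8.
A graph is a tree iff it is connected and has exactly n-1 edges. This graph is connected (all 5 vertices in one component) and has 5-1 = 4 edges. It is a tree.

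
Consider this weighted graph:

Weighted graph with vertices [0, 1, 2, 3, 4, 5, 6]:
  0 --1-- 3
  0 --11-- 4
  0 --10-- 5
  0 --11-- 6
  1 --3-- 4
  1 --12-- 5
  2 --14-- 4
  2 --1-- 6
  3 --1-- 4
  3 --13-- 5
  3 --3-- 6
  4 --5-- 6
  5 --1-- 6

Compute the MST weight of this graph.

Applying Kruskal's algorithm (sort edges by weight, add if no cycle):
  Add (0,3) w=1
  Add (2,6) w=1
  Add (3,4) w=1
  Add (5,6) w=1
  Add (1,4) w=3
  Add (3,6) w=3
  Skip (4,6) w=5 (creates cycle)
  Skip (0,5) w=10 (creates cycle)
  Skip (0,6) w=11 (creates cycle)
  Skip (0,4) w=11 (creates cycle)
  Skip (1,5) w=12 (creates cycle)
  Skip (3,5) w=13 (creates cycle)
  Skip (2,4) w=14 (creates cycle)
MST weight = 10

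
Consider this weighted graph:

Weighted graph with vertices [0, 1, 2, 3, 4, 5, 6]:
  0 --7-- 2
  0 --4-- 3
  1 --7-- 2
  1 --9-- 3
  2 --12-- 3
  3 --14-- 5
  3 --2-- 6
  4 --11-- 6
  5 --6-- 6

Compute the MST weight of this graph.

Applying Kruskal's algorithm (sort edges by weight, add if no cycle):
  Add (3,6) w=2
  Add (0,3) w=4
  Add (5,6) w=6
  Add (0,2) w=7
  Add (1,2) w=7
  Skip (1,3) w=9 (creates cycle)
  Add (4,6) w=11
  Skip (2,3) w=12 (creates cycle)
  Skip (3,5) w=14 (creates cycle)
MST weight = 37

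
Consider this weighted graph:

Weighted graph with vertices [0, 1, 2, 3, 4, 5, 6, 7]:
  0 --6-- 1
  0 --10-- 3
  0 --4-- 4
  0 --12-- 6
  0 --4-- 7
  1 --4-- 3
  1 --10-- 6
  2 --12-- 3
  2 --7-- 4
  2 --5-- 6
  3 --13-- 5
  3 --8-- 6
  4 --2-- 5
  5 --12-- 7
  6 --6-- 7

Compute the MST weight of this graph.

Applying Kruskal's algorithm (sort edges by weight, add if no cycle):
  Add (4,5) w=2
  Add (0,4) w=4
  Add (0,7) w=4
  Add (1,3) w=4
  Add (2,6) w=5
  Add (0,1) w=6
  Add (6,7) w=6
  Skip (2,4) w=7 (creates cycle)
  Skip (3,6) w=8 (creates cycle)
  Skip (0,3) w=10 (creates cycle)
  Skip (1,6) w=10 (creates cycle)
  Skip (0,6) w=12 (creates cycle)
  Skip (2,3) w=12 (creates cycle)
  Skip (5,7) w=12 (creates cycle)
  Skip (3,5) w=13 (creates cycle)
MST weight = 31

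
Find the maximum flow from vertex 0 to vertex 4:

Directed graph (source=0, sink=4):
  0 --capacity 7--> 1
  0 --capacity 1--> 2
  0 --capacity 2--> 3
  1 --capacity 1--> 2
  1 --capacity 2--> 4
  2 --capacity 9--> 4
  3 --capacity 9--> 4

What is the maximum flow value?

Computing max flow:
  Flow on (0->1): 3/7
  Flow on (0->2): 1/1
  Flow on (0->3): 2/2
  Flow on (1->2): 1/1
  Flow on (1->4): 2/2
  Flow on (2->4): 2/9
  Flow on (3->4): 2/9
Maximum flow = 6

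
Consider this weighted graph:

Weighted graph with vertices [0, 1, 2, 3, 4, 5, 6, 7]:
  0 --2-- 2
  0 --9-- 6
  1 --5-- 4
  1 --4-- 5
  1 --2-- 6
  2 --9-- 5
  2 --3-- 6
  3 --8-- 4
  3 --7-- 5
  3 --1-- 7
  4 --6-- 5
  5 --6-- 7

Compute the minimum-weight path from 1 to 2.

Using Dijkstra's algorithm from vertex 1:
Shortest path: 1 -> 6 -> 2
Total weight: 2 + 3 = 5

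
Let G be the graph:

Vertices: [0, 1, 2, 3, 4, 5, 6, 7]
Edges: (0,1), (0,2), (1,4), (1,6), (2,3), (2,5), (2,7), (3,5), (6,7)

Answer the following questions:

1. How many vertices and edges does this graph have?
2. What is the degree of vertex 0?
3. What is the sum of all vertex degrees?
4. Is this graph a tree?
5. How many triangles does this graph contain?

Count: 8 vertices, 9 edges.
Vertex 0 has neighbors [1, 2], degree = 2.
Handshaking lemma: 2 * 9 = 18.
A tree on 8 vertices has 7 edges. This graph has 9 edges (2 extra). Not a tree.
Number of triangles = 1.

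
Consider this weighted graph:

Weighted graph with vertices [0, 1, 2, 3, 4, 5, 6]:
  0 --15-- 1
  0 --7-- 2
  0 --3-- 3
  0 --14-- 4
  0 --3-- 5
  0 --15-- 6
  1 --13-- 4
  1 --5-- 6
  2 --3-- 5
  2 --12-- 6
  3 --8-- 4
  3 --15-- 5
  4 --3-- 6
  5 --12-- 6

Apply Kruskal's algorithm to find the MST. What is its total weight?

Applying Kruskal's algorithm (sort edges by weight, add if no cycle):
  Add (0,3) w=3
  Add (0,5) w=3
  Add (2,5) w=3
  Add (4,6) w=3
  Add (1,6) w=5
  Skip (0,2) w=7 (creates cycle)
  Add (3,4) w=8
  Skip (2,6) w=12 (creates cycle)
  Skip (5,6) w=12 (creates cycle)
  Skip (1,4) w=13 (creates cycle)
  Skip (0,4) w=14 (creates cycle)
  Skip (0,6) w=15 (creates cycle)
  Skip (0,1) w=15 (creates cycle)
  Skip (3,5) w=15 (creates cycle)
MST weight = 25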